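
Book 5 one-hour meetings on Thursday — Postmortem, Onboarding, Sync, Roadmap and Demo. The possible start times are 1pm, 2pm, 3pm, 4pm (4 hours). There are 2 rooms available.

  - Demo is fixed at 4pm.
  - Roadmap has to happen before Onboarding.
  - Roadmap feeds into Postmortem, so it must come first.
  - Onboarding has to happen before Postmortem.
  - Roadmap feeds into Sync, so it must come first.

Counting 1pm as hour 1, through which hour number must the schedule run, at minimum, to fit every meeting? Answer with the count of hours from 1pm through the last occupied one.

The precedence chain requires at least 3 distinct hours.
With at most 2 per hour and 5 meetings, at least 3 hours are needed.
Demo can't be placed before 4pm — that is hour 4 counting from 1pm — so the schedule must run through at least 4 hours.
4 works (last occupied hour: 4pm): for example Postmortem=3pm; Onboarding=2pm; Demo=4pm; Sync=2pm; Roadmap=1pm.

4 hours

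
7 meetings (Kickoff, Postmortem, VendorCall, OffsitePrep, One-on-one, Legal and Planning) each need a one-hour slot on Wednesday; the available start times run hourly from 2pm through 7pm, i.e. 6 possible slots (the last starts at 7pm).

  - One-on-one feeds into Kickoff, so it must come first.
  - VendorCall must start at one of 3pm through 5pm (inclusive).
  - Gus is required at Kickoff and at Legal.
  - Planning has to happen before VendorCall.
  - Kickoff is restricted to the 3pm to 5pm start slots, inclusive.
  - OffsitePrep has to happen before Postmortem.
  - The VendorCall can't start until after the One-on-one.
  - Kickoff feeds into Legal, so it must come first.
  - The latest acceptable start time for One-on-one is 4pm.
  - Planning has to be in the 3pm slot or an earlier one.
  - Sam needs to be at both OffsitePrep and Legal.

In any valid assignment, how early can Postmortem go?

3pm

Precedence pushes Postmortem to at least 3pm.
Postmortem at 3pm is achievable: OffsitePrep in 2pm, Kickoff in 3pm, VendorCall in 3pm, Planning in 2pm, Legal in 4pm, One-on-one in 2pm, Postmortem in 3pm.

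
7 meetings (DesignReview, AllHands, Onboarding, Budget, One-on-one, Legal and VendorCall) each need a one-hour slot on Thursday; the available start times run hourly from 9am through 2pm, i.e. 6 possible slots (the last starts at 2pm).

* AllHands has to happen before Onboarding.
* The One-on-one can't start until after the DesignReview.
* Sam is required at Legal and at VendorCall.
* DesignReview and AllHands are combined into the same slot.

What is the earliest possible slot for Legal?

Legal at 9am is achievable: Onboarding -> 10am; DesignReview -> 9am; Legal -> 9am; AllHands -> 9am; One-on-one -> 10am; VendorCall -> 10am; Budget -> 9am.

9am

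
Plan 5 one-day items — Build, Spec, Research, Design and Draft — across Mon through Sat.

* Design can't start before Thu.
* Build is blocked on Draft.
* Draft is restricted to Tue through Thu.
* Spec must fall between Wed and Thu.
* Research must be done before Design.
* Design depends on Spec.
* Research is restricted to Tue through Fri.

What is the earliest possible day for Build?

Wed

Precedence pushes Build to at least Wed.
Build at Wed is achievable: Spec=Wed, Research=Tue, Build=Wed, Draft=Tue, Design=Thu.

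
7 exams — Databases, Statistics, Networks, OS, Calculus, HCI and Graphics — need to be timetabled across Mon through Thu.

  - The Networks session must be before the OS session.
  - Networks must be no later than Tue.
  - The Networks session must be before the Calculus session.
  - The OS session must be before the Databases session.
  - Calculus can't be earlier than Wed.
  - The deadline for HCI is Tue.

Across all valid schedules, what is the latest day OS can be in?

Precedence pushes OS to at least Tue; downstream work caps OS at Wed.
OS at Wed is achievable: Graphics=Mon; HCI=Mon; Databases=Thu; Networks=Mon; Calculus=Wed; OS=Wed; Statistics=Mon.

Wed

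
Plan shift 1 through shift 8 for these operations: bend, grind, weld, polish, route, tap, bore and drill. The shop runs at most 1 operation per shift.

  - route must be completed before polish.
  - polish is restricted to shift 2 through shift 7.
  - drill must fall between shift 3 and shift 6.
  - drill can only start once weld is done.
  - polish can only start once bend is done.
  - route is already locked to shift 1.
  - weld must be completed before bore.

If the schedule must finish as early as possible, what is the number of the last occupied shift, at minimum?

The precedence chain requires at least 2 distinct shifts.
With at most 1 per shift and 8 operations, at least 8 shifts are needed.
drill can't be placed before shift 3, so the schedule must run through at least shift 3.
8 works (last occupied shift: shift 8): for example grind=shift 7; bend=shift 4; tap=shift 8; bore=shift 6; weld=shift 2; polish=shift 5; drill=shift 3; route=shift 1.

shift 8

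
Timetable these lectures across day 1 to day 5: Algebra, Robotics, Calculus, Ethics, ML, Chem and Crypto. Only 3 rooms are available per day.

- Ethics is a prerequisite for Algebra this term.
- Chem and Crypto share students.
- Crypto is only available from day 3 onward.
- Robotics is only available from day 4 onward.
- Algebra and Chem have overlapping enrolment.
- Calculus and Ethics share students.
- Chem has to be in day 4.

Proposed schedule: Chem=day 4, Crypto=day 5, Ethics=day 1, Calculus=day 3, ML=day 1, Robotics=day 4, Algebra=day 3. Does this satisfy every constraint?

Chem has to be in day 4 — holds.
Ethics is a prerequisite for Algebra this term — holds.
Algebra and Chem have overlapping enrolment — holds.
Calculus and Ethics share students — holds.
Crypto is only available from day 3 onward — holds.
Chem and Crypto share students — holds.
Robotics is only available from day 4 onward — holds.
Only 3 rooms are available per day — holds.

Valid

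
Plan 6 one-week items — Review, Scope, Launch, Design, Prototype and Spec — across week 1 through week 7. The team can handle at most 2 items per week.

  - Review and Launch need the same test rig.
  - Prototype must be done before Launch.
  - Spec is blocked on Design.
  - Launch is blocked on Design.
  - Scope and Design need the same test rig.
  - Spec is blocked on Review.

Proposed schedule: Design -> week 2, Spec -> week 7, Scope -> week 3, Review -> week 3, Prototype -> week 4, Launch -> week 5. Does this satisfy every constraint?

Launch is blocked on Design — holds.
Spec is blocked on Review — holds.
Scope and Design need the same test rig — holds.
Review and Launch need the same test rig — holds.
Spec is blocked on Design — holds.
Prototype must be done before Launch — holds.
The team can handle at most 2 items per week — holds.

Yes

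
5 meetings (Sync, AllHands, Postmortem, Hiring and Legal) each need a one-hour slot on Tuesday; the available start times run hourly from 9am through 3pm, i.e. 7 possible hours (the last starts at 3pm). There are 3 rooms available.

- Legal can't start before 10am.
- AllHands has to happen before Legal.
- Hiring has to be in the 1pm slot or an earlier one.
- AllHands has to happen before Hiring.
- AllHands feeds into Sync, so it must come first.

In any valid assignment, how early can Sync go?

10am

Precedence pushes Sync to at least 10am.
Sync at 10am is achievable: Legal -> 10am, Hiring -> 10am, Postmortem -> 9am, AllHands -> 9am, Sync -> 10am.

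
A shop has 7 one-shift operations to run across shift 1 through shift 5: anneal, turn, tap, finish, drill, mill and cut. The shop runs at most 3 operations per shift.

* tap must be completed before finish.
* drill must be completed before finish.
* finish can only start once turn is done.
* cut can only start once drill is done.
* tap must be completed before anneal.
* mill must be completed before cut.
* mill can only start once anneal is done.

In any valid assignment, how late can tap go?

shift 2

Downstream work caps tap at shift 2.
tap at shift 2 is achievable: finish -> shift 3; mill -> shift 4; drill -> shift 1; anneal -> shift 3; turn -> shift 1; cut -> shift 5; tap -> shift 2.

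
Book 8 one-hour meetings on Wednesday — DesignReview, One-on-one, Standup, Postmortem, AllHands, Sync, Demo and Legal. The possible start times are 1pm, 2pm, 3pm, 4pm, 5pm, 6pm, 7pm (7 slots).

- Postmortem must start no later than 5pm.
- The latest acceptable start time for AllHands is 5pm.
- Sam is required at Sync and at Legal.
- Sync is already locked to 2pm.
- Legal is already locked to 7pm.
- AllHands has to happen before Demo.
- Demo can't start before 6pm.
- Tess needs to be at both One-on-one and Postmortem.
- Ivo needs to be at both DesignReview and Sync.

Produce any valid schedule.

Postmortem in 1pm, One-on-one in 2pm, Demo in 6pm, Sync in 2pm, AllHands in 1pm, Standup in 1pm, DesignReview in 1pm, Legal in 7pm

Checking: AllHands(1pm) before Demo(6pm); Sync(2pm) != Legal(7pm); DesignReview(1pm) != Sync(2pm); One-on-one(2pm) != Postmortem(1pm); Postmortem=1pm in [1pm,5pm]; AllHands=1pm in [1pm,5pm]; Legal=7pm in [7pm,7pm]; Sync=2pm in [2pm,2pm]; Demo=6pm in [6pm,7pm].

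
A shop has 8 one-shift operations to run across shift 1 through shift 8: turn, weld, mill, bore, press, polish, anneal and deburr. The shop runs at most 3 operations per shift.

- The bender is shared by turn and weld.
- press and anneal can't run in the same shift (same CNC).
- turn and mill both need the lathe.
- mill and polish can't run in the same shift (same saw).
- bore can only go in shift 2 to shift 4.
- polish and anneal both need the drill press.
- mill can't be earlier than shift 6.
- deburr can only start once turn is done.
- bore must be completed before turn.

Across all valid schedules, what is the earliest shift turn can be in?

Precedence pushes turn to at least shift 3; downstream work caps turn at shift 7.
turn at shift 3 is achievable: anneal in shift 2, bore in shift 2, turn in shift 3, press in shift 1, deburr in shift 4, mill in shift 6, weld in shift 1, polish in shift 1.

shift 3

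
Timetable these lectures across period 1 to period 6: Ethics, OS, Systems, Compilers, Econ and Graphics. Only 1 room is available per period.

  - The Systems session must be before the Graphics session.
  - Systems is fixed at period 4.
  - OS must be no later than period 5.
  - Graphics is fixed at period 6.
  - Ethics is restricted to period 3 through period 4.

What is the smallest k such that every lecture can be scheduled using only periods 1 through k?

The precedence chain requires at least 2 distinct periods.
With at most 1 per period and 6 lectures, at least 6 periods are needed.
Graphics can't be placed before period 6, so the schedule must run through at least period 6.
6 works (last occupied period: period 6): for example Ethics=period 3; Graphics=period 6; Compilers=period 2; Econ=period 5; OS=period 1; Systems=period 4.

6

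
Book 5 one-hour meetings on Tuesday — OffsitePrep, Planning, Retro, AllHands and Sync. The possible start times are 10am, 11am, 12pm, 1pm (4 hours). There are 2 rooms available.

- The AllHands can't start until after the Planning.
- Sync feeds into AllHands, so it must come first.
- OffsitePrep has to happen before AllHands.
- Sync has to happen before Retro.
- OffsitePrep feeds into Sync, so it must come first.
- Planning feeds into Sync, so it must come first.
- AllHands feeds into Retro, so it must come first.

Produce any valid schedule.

AllHands in 12pm, OffsitePrep in 10am, Sync in 11am, Planning in 10am, Retro in 1pm

Checking: Planning(10am) before Sync(11am); OffsitePrep(10am) before AllHands(12pm); AllHands(12pm) before Retro(1pm); Sync(11am) before AllHands(12pm); Planning(10am) before AllHands(12pm); OffsitePrep(10am) before Sync(11am); Sync(11am) before Retro(1pm); max 2 per hour (cap 2).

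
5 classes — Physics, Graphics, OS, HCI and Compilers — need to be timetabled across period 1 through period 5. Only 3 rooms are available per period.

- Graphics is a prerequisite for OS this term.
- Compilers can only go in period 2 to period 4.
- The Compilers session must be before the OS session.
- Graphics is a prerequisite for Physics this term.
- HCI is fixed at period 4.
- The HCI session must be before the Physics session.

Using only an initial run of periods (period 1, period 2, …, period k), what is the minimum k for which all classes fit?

5

The precedence chain requires at least 2 distinct periods.
With at most 3 per period and 5 classes, at least 2 periods are needed.
Propagating the time windows through the other constraints, Physics can't land before period 5, so the schedule must run through at least period 5.
5 works (last occupied period: period 5): for example Graphics -> period 1; Physics -> period 5; Compilers -> period 2; OS -> period 3; HCI -> period 4.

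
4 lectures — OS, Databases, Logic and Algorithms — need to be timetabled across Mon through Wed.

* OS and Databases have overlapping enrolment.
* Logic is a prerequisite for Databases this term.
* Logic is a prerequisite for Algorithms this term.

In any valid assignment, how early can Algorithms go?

Precedence pushes Algorithms to at least Tue.
Algorithms at Tue is achievable: Logic -> Mon, OS -> Mon, Databases -> Tue, Algorithms -> Tue.

Tue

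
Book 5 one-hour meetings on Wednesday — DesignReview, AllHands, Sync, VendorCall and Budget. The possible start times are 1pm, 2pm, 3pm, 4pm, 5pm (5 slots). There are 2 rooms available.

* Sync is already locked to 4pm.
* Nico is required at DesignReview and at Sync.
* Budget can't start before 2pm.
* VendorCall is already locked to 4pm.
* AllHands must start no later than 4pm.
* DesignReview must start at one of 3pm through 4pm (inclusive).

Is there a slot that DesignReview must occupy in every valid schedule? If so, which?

3pm

DesignReview's window is 3pm–4pm.
Sync is fixed at 4pm, and DesignReview can't share a slot with Sync.
So DesignReview must be 3pm.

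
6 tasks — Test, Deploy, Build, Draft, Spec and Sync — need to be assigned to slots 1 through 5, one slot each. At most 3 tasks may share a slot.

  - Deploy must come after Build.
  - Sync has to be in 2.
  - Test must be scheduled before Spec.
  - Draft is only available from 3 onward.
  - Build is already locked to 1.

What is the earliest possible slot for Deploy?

Precedence pushes Deploy to at least 2.
Deploy at 2 is achievable: Test=1, Sync=2, Deploy=2, Build=1, Draft=3, Spec=2.

2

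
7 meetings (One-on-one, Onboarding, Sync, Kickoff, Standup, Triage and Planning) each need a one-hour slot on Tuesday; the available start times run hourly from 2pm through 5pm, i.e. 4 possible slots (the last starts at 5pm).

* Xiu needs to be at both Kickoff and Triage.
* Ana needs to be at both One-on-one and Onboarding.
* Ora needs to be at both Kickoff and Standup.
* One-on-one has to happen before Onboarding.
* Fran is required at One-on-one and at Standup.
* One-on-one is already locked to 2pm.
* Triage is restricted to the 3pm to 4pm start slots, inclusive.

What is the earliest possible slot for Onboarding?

Precedence pushes Onboarding to at least 3pm.
Onboarding at 3pm is achievable: Standup=3pm, Kickoff=2pm, Onboarding=3pm, Triage=3pm, Planning=2pm, One-on-one=2pm, Sync=2pm.

3pm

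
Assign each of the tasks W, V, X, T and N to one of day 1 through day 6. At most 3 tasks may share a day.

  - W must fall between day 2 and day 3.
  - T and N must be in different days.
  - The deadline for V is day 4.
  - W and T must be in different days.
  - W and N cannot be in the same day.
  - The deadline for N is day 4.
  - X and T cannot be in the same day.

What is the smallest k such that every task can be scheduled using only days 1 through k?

With at most 3 per day and 5 tasks, at least 2 days are needed.
W can't be placed before day 2, so the schedule must run through at least day 2.
Could 2 days be enough, i.e. nothing placed later than day 2? No: W's window within 2 days is {day 2}; N's window within 2 days is {day 1, day 2}; N can't share with W (day 2) → {day 1}; T can't share with W (day 2) → {day 1}; N can't share with T (day 1) → nothing is left.
So 2 days is not enough.
3 works (last occupied day: day 3): for example V -> day 1, X -> day 1, T -> day 3, N -> day 1, W -> day 2.

3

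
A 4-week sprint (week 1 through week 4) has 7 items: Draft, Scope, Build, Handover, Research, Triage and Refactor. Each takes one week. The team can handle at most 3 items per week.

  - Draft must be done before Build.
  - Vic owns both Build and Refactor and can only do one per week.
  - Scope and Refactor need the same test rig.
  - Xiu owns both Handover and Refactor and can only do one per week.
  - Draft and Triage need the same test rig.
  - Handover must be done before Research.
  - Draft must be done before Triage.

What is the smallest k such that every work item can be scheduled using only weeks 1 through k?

3

The precedence chain requires at least 2 distinct weeks.
With at most 3 per week and 7 work items, at least 3 weeks are needed.
3 works (last occupied week: week 3): for example Draft=week 1, Triage=week 2, Refactor=week 3, Build=week 2, Research=week 2, Scope=week 1, Handover=week 1.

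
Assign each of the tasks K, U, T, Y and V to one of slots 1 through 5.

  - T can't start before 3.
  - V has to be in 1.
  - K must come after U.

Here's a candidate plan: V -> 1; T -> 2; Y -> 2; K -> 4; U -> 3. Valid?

K must come after U — holds.
V has to be in 1 — holds.
T can't start before 3 — violated.

No. T can't start before 3 is not satisfied.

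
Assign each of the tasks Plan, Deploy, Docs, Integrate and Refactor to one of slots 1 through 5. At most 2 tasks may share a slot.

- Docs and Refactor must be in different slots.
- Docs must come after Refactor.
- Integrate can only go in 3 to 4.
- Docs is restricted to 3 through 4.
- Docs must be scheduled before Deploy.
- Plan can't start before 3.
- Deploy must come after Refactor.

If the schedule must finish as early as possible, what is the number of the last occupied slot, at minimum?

4

The precedence chain requires at least 3 distinct slots.
With at most 2 per slot and 5 tasks, at least 3 slots are needed.
Propagating the time windows through the other constraints, Deploy can't land before 4, so the schedule must run through at least slot 4.
4 works (last occupied slot: 4): for example Deploy=4, Refactor=1, Plan=3, Docs=3, Integrate=4.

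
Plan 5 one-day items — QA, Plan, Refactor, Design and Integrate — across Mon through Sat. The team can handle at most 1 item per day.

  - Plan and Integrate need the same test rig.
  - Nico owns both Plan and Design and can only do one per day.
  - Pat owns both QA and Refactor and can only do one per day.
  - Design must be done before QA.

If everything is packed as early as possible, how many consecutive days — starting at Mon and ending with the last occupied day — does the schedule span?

The precedence chain requires at least 2 distinct days.
With at most 1 per day and 5 work items, at least 5 days are needed.
5 works (last occupied day: Fri): for example Integrate in Fri, Plan in Wed, QA in Tue, Refactor in Thu, Design in Mon.

5 days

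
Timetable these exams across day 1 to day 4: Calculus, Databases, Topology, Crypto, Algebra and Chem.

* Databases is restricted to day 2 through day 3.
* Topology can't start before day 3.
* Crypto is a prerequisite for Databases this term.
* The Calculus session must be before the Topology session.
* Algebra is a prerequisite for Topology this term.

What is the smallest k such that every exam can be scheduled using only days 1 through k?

3 days

The precedence chain requires at least 2 distinct days.
Topology can't be placed before day 3, so the schedule must run through at least day 3.
3 works (last occupied day: day 3): for example Algebra=day 1; Databases=day 2; Crypto=day 1; Calculus=day 1; Topology=day 3; Chem=day 1.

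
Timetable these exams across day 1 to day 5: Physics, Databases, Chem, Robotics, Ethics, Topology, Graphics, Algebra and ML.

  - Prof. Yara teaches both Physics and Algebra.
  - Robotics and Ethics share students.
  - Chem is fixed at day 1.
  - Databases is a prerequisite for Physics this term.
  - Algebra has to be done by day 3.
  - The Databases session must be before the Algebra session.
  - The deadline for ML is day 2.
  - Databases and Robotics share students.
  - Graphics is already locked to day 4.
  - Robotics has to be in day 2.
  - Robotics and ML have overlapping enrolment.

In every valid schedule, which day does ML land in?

day 1

ML's window is day 1–day 2.
Robotics is fixed at day 2, and ML can't share a day with Robotics.
So ML must be day 1.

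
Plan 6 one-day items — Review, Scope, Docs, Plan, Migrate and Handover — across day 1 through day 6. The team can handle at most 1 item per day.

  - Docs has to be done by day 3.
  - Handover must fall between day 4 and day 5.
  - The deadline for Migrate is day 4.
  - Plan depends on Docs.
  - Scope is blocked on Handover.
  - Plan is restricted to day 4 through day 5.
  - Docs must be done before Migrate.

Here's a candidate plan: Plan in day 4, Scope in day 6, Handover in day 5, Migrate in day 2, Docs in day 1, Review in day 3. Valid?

Yes, all constraints hold

Docs must be done before Migrate — holds.
Scope is blocked on Handover — holds.
Handover must fall between day 4 and day 5 — holds.
Plan is restricted to day 4 through day 5 — holds.
The team can handle at most 1 item per day — holds.
Plan depends on Docs — holds.
Docs has to be done by day 3 — holds.
The deadline for Migrate is day 4 — holds.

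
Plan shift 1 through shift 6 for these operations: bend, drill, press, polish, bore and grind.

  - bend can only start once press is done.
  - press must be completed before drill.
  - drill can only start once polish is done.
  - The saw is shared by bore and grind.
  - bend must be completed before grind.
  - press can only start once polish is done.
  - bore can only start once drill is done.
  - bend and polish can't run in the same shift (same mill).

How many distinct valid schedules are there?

Splitting on bend: it can be shift 3 (12), shift 4 (13), shift 5 (5). Listing each branch's schedules as (drill, press, polish, bore, grind) by shift number:
bend=shift 3: (3,2,1,4,5) (3,2,1,4,6) (3,2,1,5,4) (3,2,1,5,6) (3,2,1,6,4) (3,2,1,6,5) (4,2,1,5,4) (4,2,1,5,6) (4,2,1,6,4) (4,2,1,6,5) (5,2,1,6,4) (5,2,1,6,5) — 12.
bend=shift 4: (3,2,1,4,5) (3,2,1,4,6) (3,2,1,5,6) (3,2,1,6,5) (4,2,1,5,6) (4,2,1,6,5) (4,3,1,5,6) (4,3,1,6,5) (4,3,2,5,6) (4,3,2,6,5) (5,2,1,6,5) (5,3,1,6,5) (5,3,2,6,5) — 13.
bend=shift 5: (3,2,1,4,6) (3,2,1,5,6) (4,2,1,5,6) (4,3,1,5,6) (4,3,2,5,6) — 5.
Summing: 12 + 13 + 5 = 30.

30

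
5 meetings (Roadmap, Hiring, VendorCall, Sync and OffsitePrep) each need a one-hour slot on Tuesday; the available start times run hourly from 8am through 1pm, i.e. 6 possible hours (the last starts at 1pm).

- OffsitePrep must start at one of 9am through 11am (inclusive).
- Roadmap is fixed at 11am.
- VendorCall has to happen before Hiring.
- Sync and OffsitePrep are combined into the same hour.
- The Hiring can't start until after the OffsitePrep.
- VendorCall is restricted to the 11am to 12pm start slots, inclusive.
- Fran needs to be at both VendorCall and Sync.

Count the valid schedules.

7

Splitting on Hiring: it can be 12pm (2), 1pm (5). Listing each branch's schedules as (Roadmap, VendorCall, Sync, OffsitePrep):
Hiring=12pm: (11am,11am,9am,9am) (11am,11am,10am,10am) — 2.
Hiring=1pm: (11am,11am,9am,9am) (11am,11am,10am,10am) (11am,12pm,9am,9am) (11am,12pm,10am,10am) (11am,12pm,11am,11am) — 5.
Summing: 2 + 5 = 7.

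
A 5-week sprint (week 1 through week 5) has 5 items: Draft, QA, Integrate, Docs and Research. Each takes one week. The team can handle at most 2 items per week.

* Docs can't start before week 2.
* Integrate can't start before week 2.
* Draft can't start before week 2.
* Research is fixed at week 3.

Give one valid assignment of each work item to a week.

Docs in week 3, Integrate in week 2, QA in week 1, Draft in week 2, Research in week 3

Checking: Docs=week 3 in [week 2,week 5]; Research=week 3 in [week 3,week 3]; Integrate=week 2 in [week 2,week 5]; Draft=week 2 in [week 2,week 5]; max 2 per week (cap 2).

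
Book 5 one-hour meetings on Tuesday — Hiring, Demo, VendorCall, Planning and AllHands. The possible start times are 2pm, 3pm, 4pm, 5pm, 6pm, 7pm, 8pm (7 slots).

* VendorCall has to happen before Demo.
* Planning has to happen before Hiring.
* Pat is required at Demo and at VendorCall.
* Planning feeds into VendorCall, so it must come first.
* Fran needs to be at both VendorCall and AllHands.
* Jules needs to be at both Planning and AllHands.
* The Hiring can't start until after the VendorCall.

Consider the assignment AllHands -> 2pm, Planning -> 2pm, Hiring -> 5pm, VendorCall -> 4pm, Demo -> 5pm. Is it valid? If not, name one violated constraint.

Pat is required at Demo and at VendorCall — holds.
Jules needs to be at both Planning and AllHands — violated.
Planning has to happen before Hiring — holds.
Planning feeds into VendorCall, so it must come first — holds.
The Hiring can't start until after the VendorCall — holds.
VendorCall has to happen before Demo — holds.
Fran needs to be at both VendorCall and AllHands — holds.

No — it violates: Jules needs to be at both Planning and AllHands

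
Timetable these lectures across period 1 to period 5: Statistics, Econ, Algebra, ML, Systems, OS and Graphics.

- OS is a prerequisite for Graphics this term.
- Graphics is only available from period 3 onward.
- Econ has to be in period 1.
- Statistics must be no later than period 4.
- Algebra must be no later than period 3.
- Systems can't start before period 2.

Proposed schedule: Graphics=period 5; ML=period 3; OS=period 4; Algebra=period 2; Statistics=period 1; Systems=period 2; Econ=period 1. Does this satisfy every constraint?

Valid

Systems can't start before period 2 — holds.
Econ has to be in period 1 — holds.
Graphics is only available from period 3 onward — holds.
Statistics must be no later than period 4 — holds.
Algebra must be no later than period 3 — holds.
OS is a prerequisite for Graphics this term — holds.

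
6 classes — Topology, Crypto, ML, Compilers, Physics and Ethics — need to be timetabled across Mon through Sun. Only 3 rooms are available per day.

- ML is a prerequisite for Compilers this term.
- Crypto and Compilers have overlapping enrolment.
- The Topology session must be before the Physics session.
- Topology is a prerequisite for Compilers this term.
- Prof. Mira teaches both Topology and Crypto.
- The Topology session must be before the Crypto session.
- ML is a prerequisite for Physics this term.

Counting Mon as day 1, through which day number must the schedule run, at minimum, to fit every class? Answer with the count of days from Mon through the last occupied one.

The precedence chain requires at least 2 distinct days.
With at most 3 per day and 6 classes, at least 2 days are needed.
Could 2 days be enough, i.e. nothing placed later than Tue? No: Physics must come after ML (at Mon or later) → {Tue}; ML must come before Physics (at Tue or earlier) → {Mon}; Compilers must come after ML (at Mon or later) → {Tue}; Crypto must come after Topology (at Mon or later) → {Tue}; Compilers can't share with Crypto (Tue) → nothing is left.
So 2 days is not enough.
3 works (last occupied day: Wed): for example Ethics -> Mon, Physics -> Tue, Compilers -> Tue, Crypto -> Wed, Topology -> Mon, ML -> Mon.

3 days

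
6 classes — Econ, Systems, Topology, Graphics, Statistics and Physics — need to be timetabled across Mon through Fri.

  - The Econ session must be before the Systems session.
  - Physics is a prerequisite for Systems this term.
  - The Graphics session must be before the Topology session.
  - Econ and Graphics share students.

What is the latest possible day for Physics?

Downstream work caps Physics at Thu.
Physics at Thu is achievable: Econ in Mon; Topology in Wed; Statistics in Mon; Physics in Thu; Systems in Fri; Graphics in Tue.

Thu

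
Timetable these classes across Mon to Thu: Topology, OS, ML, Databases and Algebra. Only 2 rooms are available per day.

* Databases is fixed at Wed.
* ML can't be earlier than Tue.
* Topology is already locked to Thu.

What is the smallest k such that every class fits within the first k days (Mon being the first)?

With at most 2 per day and 5 classes, at least 3 days are needed.
Topology can't be placed before Thu — that is day 4 counting from Mon — so the schedule must run through at least 4 days.
4 works (last occupied day: Thu): for example OS in Mon; Algebra in Mon; Topology in Thu; Databases in Wed; ML in Tue.

4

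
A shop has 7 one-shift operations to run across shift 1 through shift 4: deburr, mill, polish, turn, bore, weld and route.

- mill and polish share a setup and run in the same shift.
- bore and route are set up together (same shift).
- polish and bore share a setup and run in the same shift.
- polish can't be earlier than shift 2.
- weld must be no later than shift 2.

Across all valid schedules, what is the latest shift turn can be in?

turn at shift 4 is achievable: bore=shift 2; weld=shift 1; turn=shift 4; route=shift 2; deburr=shift 1; mill=shift 2; polish=shift 2.

shift 4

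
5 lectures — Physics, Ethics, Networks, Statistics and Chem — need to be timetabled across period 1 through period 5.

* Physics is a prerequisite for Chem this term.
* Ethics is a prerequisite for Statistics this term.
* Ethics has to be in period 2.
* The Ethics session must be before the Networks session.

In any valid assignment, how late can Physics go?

Downstream work caps Physics at period 4.
Physics at period 4 is achievable: Networks=period 3, Physics=period 4, Chem=period 5, Ethics=period 2, Statistics=period 3.

period 4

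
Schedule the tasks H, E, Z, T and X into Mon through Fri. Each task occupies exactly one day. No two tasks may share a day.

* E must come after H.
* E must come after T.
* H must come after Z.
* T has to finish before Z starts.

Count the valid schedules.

5

Splitting on H: it can be Wed (2), Thu (3). Listing each branch's schedules as (E, Z, T, X):
H=Wed: (Thu,Tue,Mon,Fri) (Fri,Tue,Mon,Thu) — 2.
H=Thu: (Fri,Tue,Mon,Wed) (Fri,Wed,Mon,Tue) (Fri,Wed,Tue,Mon) — 3.
Summing: 2 + 3 = 5.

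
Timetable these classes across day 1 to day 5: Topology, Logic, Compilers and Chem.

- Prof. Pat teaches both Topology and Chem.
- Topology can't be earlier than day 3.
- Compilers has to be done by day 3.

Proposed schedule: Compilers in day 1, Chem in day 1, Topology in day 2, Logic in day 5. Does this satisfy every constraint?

Invalid. Topology can't be earlier than day 3.

Prof. Pat teaches both Topology and Chem — holds.
Compilers has to be done by day 3 — holds.
Topology can't be earlier than day 3 — violated.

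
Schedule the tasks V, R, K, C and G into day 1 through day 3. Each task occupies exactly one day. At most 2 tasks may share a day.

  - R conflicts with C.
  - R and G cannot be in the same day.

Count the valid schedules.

Splitting on V: it can be day 1 (18), day 2 (18), day 3 (18). Listing each branch's schedules as (R, K, C, G) by day number:
V=day 1: (1,2,2,3) (1,2,3,2) (1,2,3,3) (1,3,2,2) (1,3,2,3) (1,3,3,2) (2,1,3,3) (2,2,1,3) (2,2,3,1) (2,2,3,3) (2,3,1,3) (2,3,3,1) (3,1,2,2) (3,2,1,2) (3,2,2,1) (3,3,1,2) (3,3,2,1) (3,3,2,2) — 18.
V=day 2: (1,1,2,3) (1,1,3,2) (1,1,3,3) (1,2,3,3) (1,3,2,3) (1,3,3,2) (2,1,1,3) (2,1,3,1) (2,1,3,3) (2,3,1,1) (2,3,1,3) (2,3,3,1) (3,1,1,2) (3,1,2,1) (3,2,1,1) (3,3,1,1) (3,3,1,2) (3,3,2,1) — 18.
V=day 3: (1,1,2,2) (1,1,2,3) (1,1,3,2) (1,2,2,3) (1,2,3,2) (1,3,2,2) (2,1,1,3) (2,1,3,1) (2,2,1,1) (2,2,1,3) (2,2,3,1) (2,3,1,1) (3,1,1,2) (3,1,2,1) (3,1,2,2) (3,2,1,1) (3,2,1,2) (3,2,2,1) — 18.
Summing: 18 + 18 + 18 = 54.

54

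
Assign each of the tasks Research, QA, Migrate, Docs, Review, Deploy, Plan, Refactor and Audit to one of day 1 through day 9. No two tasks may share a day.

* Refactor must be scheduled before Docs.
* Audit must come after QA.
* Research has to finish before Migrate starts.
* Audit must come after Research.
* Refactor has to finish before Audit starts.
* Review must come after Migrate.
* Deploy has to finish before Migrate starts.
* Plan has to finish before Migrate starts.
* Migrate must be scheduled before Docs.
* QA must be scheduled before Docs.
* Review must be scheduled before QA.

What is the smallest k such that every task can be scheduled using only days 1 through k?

The precedence chain requires at least 5 distinct days.
With at most 1 per day and 9 tasks, at least 9 days are needed.
9 works (last occupied day: day 9): for example Docs -> day 8; Migrate -> day 4; Refactor -> day 7; Plan -> day 3; Research -> day 1; Deploy -> day 2; QA -> day 6; Review -> day 5; Audit -> day 9.

9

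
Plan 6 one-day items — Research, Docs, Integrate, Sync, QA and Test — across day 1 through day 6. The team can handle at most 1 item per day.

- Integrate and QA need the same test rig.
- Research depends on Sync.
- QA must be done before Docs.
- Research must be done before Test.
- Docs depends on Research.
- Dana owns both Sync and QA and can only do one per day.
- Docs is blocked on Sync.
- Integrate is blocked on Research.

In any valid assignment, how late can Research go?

day 3

Precedence pushes Research to at least day 2; downstream work caps Research at day 5.
Research at day 3 is achievable: Test in day 6; Sync in day 1; QA in day 2; Research in day 3; Docs in day 4; Integrate in day 5.
Nothing later works — the conflict and capacity constraints rule out every day after day 3.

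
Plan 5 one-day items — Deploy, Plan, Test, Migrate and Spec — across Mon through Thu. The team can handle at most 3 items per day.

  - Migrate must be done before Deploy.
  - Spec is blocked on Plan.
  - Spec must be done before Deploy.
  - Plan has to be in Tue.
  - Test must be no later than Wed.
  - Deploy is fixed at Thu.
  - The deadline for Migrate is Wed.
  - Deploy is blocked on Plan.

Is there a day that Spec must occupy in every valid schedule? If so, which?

Wed

Plan is fixed at Tue and must come before Spec, so Spec is at least Wed.
Deploy is fixed at Thu and must come after Spec, so Spec is at most Wed.
So Spec must be Wed.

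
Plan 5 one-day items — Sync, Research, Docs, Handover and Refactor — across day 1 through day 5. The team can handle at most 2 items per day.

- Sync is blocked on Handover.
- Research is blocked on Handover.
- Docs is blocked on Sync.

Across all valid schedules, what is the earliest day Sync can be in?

day 2

Precedence pushes Sync to at least day 2; downstream work caps Sync at day 4.
Sync at day 2 is achievable: Refactor in day 1; Docs in day 3; Research in day 2; Sync in day 2; Handover in day 1.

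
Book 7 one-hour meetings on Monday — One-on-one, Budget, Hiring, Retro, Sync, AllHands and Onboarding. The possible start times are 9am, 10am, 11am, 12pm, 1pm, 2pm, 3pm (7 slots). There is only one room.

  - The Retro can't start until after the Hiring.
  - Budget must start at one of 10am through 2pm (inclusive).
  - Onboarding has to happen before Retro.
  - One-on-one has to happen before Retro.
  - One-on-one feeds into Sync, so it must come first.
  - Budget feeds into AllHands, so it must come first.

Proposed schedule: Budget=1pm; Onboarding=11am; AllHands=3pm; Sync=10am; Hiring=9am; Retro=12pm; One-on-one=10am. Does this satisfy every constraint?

Invalid. There is only one room.

Onboarding has to happen before Retro — holds.
Budget feeds into AllHands, so it must come first — holds.
One-on-one feeds into Sync, so it must come first — violated.
One-on-one has to happen before Retro — holds.
The Retro can't start until after the Hiring — holds.
There is only one room — violated.
Budget must start at one of 10am through 2pm (inclusive) — holds.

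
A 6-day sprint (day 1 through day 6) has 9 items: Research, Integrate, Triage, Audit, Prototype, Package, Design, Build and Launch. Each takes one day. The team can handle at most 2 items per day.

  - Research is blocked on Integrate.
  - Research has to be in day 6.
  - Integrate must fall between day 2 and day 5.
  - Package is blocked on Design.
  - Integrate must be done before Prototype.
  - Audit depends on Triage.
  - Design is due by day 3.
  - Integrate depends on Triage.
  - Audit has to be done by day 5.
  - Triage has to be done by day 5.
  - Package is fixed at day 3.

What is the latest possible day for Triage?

day 4

Triage's own window allows nothing later than day 5; downstream work caps Triage at day 4.
Triage at day 4 is achievable: Prototype=day 6; Triage=day 4; Audit=day 5; Research=day 6; Integrate=day 5; Build=day 1; Design=day 1; Package=day 3; Launch=day 2.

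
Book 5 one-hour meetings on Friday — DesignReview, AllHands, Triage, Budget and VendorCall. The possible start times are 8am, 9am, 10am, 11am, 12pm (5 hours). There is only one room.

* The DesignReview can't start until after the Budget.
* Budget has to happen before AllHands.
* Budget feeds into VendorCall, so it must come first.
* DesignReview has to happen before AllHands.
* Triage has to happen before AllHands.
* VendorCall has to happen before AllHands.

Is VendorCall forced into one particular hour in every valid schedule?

No

VendorCall can be 9am (e.g. Triage -> 11am, AllHands -> 12pm, Budget -> 8am, DesignReview -> 10am, VendorCall -> 9am) or 10am (e.g. AllHands=12pm; DesignReview=9am; Triage=11am; Budget=8am; VendorCall=10am).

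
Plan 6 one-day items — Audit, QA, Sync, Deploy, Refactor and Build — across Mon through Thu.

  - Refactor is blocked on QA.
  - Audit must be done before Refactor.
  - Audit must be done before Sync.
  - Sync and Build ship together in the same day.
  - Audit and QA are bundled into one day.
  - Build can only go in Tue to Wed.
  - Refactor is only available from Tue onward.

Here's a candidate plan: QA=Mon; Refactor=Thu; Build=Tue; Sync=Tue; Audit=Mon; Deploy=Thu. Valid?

Audit and QA are bundled into one day — holds.
Sync and Build ship together in the same day — holds.
Audit must be done before Sync — holds.
Refactor is blocked on QA — holds.
Audit must be done before Refactor — holds.
Build can only go in Tue to Wed — holds.
Refactor is only available from Tue onward — holds.

Yes, all constraints hold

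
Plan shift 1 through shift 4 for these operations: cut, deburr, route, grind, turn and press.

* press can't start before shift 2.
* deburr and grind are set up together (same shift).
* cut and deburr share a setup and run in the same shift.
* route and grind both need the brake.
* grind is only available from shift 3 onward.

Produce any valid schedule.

turn in shift 1, deburr in shift 3, route in shift 1, grind in shift 3, cut in shift 3, press in shift 2

Checking: route(shift 1) != grind(shift 3); cut = deburr = shift 3; deburr = grind = shift 3; press=shift 2 in [shift 2,shift 4]; grind=shift 3 in [shift 3,shift 4].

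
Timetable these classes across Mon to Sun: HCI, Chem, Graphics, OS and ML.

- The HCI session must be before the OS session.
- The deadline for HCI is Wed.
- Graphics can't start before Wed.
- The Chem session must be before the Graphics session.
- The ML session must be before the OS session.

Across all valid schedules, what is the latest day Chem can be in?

Sat

Downstream work caps Chem at Sat.
Chem at Sat is achievable: HCI in Mon, ML in Mon, Graphics in Sun, Chem in Sat, OS in Tue.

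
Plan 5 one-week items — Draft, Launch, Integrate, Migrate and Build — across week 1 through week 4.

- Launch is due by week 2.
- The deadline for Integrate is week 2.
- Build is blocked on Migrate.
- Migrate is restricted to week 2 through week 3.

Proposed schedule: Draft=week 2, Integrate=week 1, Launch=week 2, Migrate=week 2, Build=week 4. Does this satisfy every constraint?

Yes, all constraints hold

Launch is due by week 2 — holds.
The deadline for Integrate is week 2 — holds.
Migrate is restricted to week 2 through week 3 — holds.
Build is blocked on Migrate — holds.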